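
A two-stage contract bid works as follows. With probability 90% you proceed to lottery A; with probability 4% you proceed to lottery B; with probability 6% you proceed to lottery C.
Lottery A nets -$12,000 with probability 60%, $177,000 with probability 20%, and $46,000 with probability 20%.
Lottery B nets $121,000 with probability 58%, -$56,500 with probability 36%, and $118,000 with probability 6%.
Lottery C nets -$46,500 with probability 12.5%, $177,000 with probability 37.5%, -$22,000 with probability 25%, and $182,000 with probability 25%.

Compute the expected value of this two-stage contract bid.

EV(A) = 0.6 × (-12000) + 0.2 × 177000 + 0.2 × 46000 = -7200 + 35400 + 9200 = 37400
EV(B) = 0.58 × 121000 + 0.36 × (-56500) + 0.06 × 118000 = 70180 − 20340 + 7080 = 56920
EV(C) = 0.125 × (-46500) + 0.375 × 177000 + 0.25 × (-22000) + 0.25 × 182000 = -5812.5 + 66375 − 5500 + 45500 = 100562.5
Overall = 0.9 × 37400 + 0.04 × 56920 + 0.06 × 100562.5 = 33660 + 2276.8 + 6033.75 = 41970.55

$41,970.55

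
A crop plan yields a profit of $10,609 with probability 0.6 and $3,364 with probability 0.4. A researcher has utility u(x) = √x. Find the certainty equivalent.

$7,225

E[u] = 0.6·√10609 + 0.4·√3364 = 0.6·103 + 0.4·58 = 85
CE = (85)² = 7225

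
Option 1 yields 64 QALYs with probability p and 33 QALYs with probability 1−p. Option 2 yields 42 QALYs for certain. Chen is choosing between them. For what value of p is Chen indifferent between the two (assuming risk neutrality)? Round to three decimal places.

p = 0.290

p·64 + (1−p)·33 = 42
31p + 33 = 42
p = (42 − 33) / 31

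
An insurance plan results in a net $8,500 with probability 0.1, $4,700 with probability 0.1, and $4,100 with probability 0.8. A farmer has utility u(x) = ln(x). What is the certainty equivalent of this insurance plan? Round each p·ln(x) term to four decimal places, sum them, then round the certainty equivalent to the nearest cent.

E[u] = 0.1·ln(8500) + 0.1·ln(4700) + 0.8·ln(4100) = 0.9048 + 0.8455 + 6.6550 = 8.4053
CE = e^8.4053 ≈ 4470.70

$4,470.70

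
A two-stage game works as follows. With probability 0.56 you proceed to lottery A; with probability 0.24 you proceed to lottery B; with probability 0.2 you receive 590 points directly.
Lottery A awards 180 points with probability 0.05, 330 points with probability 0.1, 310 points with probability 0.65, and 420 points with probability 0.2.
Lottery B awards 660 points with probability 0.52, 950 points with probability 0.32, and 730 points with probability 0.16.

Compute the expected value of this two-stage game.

EV(A) = 0.05 × 180 + 0.1 × 330 + 0.65 × 310 + 0.2 × 420 = 9 + 33 + 201.5 + 84 = 327.5
EV(B) = 0.52 × 660 + 0.32 × 950 + 0.16 × 730 = 343.2 + 304 + 116.8 = 764
Branch C: 590 (certain)
Overall = 0.56 × 327.5 + 0.24 × 764 + 0.2 × 590 = 183.4 + 183.36 + 118 = 484.76

484.76 points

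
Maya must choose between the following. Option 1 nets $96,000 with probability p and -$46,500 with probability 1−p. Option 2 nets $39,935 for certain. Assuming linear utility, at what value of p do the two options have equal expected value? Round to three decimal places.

p·96000 + (1−p)·(-46500) = 39935
142500p − 46500 = 39935
p = (39935 + 46500) / 142500

p = 0.607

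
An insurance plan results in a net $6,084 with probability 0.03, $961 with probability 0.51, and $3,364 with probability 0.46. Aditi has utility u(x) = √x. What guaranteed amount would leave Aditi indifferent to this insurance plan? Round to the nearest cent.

$2,009.73

E[u] = 0.03·√6084 + 0.51·√961 + 0.46·√3364 = 0.03·78 + 0.51·31 + 0.46·58 = 44.83
CE = (44.83)² = 2009.7289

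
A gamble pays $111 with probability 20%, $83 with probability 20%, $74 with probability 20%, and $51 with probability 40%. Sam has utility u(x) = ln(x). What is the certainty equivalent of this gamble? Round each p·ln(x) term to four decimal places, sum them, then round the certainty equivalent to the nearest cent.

$70.75

E[u] = 0.2·ln(111) + 0.2·ln(83) + 0.2·ln(74) + 0.4·ln(51) = 0.9419 + 0.8838 + 0.8608 + 1.5727 = 4.2592
CE = e^4.2592 ≈ 70.75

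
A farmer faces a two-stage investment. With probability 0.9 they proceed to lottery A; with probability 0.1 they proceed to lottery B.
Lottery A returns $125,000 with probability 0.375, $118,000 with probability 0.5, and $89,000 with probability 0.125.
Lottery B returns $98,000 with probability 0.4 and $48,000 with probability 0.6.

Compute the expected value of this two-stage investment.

EV(A) = 0.375 × 125000 + 0.5 × 118000 + 0.125 × 89000 = 46875 + 59000 + 11125 = 117000
EV(B) = 0.4 × 98000 + 0.6 × 48000 = 39200 + 28800 = 68000
Overall = 0.9 × 117000 + 0.1 × 68000 = 105300 + 6800 = 112100

$112,100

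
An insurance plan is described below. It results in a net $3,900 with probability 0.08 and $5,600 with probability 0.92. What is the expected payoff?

EV = 0.08 × 3900 + 0.92 × 5600 = 312 + 5152 = 5464

$5,464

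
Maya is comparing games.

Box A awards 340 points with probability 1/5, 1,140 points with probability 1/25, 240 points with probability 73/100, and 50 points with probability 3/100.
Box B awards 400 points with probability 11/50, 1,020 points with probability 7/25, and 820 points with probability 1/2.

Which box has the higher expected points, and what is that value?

Box B (783.6 points)

Box A = 1/5 × 340 + 1/25 × 1140 + 73/100 × 240 + 3/100 × 50 = 68 + 45.6 + 175.2 + 1.5 = 290.3
Box B = 11/50 × 400 + 7/25 × 1020 + 1/2 × 820 = 88 + 285.6 + 410 = 783.6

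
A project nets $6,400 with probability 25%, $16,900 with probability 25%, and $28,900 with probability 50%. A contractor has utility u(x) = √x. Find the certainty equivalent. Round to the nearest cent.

E[u] = 0.25·√6400 + 0.25·√16900 + 0.5·√28900 = 0.25·80 + 0.25·130 + 0.5·170 = 137.5
CE = (137.5)² = 18906.25

$18,906.25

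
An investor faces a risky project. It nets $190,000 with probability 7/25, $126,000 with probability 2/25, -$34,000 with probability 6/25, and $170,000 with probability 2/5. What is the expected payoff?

$123,120

EV = 7/25 × 190000 + 2/25 × 126000 + 6/25 × (-34000) + 2/5 × 170000 = 53200 + 10080 − 8160 + 68000 = 123120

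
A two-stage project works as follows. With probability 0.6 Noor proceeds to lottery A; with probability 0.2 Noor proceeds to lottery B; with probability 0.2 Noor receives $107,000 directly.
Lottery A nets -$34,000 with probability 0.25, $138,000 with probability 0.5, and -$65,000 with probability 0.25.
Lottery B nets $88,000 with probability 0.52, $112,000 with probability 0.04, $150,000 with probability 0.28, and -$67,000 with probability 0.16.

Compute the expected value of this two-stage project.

$64,254

EV(A) = 0.25 × (-34000) + 0.5 × 138000 + 0.25 × (-65000) = -8500 + 69000 − 16250 = 44250
EV(B) = 0.52 × 88000 + 0.04 × 112000 + 0.28 × 150000 + 0.16 × (-67000) = 45760 + 4480 + 42000 − 10720 = 81520
Branch C: 107000 (certain)
Overall = 0.6 × 44250 + 0.2 × 81520 + 0.2 × 107000 = 26550 + 16304 + 21400 = 64254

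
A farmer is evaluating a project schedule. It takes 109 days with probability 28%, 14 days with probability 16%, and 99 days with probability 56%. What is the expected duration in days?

88.2 days

EV = 0.28 × 109 + 0.16 × 14 + 0.56 × 99 = 30.52 + 2.24 + 55.44 = 88.2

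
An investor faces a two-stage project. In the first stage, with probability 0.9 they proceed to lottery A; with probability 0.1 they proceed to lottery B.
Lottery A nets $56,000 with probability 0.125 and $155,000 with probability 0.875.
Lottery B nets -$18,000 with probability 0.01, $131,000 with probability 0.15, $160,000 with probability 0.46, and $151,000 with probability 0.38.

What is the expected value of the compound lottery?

$143,407.50

EV(A) = 0.125 × 56000 + 0.875 × 155000 = 7000 + 135625 = 142625
EV(B) = 0.01 × (-18000) + 0.15 × 131000 + 0.46 × 160000 + 0.38 × 151000 = -180 + 19650 + 73600 + 57380 = 150450
Overall = 0.9 × 142625 + 0.1 × 150450 = 128362.5 + 15045 = 143407.5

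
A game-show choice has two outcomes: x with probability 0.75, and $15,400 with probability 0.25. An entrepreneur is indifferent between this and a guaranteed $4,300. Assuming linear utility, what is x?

x = $600

0.75·x + 0.25·15400 = 4300
0.75·x = 4300 − 3850 = 450
x = 450 / 0.75 = 600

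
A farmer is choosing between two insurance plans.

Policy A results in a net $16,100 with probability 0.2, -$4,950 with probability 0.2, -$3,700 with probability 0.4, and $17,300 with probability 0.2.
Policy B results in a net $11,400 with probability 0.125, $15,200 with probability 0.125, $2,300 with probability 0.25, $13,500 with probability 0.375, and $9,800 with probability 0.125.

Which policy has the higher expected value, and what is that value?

Policy A = 0.2 × 16100 + 0.2 × (-4950) + 0.4 × (-3700) + 0.2 × 17300 = 3220 − 990 − 1480 + 3460 = 4210
Policy B = 0.125 × 11400 + 0.125 × 15200 + 0.25 × 2300 + 0.375 × 13500 + 0.125 × 9800 = 1425 + 1900 + 575 + 5062.5 + 1225 = 10187.5

Policy B ($10,187.50)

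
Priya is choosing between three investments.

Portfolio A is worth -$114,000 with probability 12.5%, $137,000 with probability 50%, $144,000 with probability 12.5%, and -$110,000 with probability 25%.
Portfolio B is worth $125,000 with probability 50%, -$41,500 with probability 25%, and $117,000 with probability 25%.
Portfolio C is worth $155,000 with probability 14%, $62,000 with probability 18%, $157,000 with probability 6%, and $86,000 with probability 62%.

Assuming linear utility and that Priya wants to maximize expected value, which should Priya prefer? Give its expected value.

Portfolio A = 0.125 × (-114000) + 0.5 × 137000 + 0.125 × 144000 + 0.25 × (-110000) = -14250 + 68500 + 18000 − 27500 = 44750
Portfolio B = 0.5 × 125000 + 0.25 × (-41500) + 0.25 × 117000 = 62500 − 10375 + 29250 = 81375
Portfolio C = 0.14 × 155000 + 0.18 × 62000 + 0.06 × 157000 + 0.62 × 86000 = 21700 + 11160 + 9420 + 53320 = 95600

Portfolio C ($95,600)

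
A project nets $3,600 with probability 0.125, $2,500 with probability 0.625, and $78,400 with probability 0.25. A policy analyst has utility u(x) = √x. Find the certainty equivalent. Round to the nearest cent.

$11,826.56

E[u] = 0.125·√3600 + 0.625·√2500 + 0.25·√78400 = 0.125·60 + 0.625·50 + 0.25·280 = 108.75
CE = (108.75)² = 11826.5625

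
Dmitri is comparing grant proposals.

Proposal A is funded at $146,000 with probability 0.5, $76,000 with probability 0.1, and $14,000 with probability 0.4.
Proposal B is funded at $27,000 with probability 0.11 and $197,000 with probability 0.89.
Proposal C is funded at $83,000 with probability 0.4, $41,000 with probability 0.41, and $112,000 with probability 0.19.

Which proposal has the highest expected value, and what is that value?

Proposal B ($178,300)

Proposal A = 0.5 × 146000 + 0.1 × 76000 + 0.4 × 14000 = 73000 + 7600 + 5600 = 86200
Proposal B = 0.11 × 27000 + 0.89 × 197000 = 2970 + 175330 = 178300
Proposal C = 0.4 × 83000 + 0.41 × 41000 + 0.19 × 112000 = 33200 + 16810 + 21280 = 71290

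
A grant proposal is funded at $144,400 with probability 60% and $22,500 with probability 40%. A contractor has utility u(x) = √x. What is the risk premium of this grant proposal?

E[u] = 0.6·√144400 + 0.4·√22500 = 0.6·380 + 0.4·150 = 288
CE = (288)² = 82944
Risk premium = EV − CE = 95640 − 82944 = 12696

$12,696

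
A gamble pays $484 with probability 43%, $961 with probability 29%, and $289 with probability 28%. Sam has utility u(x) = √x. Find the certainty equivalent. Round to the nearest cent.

E[u] = 0.43·√484 + 0.29·√961 + 0.28·√289 = 0.43·22 + 0.29·31 + 0.28·17 = 23.21
CE = (23.21)² = 538.7041

$538.70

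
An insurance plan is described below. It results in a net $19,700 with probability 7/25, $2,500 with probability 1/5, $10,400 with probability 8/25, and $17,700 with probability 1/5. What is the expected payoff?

$12,884

EV = 7/25 × 19700 + 1/5 × 2500 + 8/25 × 10400 + 1/5 × 17700 = 5516 + 500 + 3328 + 3540 = 12884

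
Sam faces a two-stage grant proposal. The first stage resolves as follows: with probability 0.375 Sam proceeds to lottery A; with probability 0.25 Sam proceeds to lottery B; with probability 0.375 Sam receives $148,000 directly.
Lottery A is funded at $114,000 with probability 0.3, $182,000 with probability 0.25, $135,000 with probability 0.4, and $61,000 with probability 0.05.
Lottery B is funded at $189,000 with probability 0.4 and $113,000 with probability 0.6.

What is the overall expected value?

EV(A) = 0.3 × 114000 + 0.25 × 182000 + 0.4 × 135000 + 0.05 × 61000 = 34200 + 45500 + 54000 + 3050 = 136750
EV(B) = 0.4 × 189000 + 0.6 × 113000 = 75600 + 67800 = 143400
Branch C: 148000 (certain)
Overall = 0.375 × 136750 + 0.25 × 143400 + 0.375 × 148000 = 51281.25 + 35850 + 55500 = 142631.25

$142,631.25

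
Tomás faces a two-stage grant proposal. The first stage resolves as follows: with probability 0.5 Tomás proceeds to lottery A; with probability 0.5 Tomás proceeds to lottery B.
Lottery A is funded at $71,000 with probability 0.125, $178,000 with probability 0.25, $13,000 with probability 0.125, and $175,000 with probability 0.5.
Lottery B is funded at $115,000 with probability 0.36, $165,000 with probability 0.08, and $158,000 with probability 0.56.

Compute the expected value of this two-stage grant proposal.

$142,790

EV(A) = 0.125 × 71000 + 0.25 × 178000 + 0.125 × 13000 + 0.5 × 175000 = 8875 + 44500 + 1625 + 87500 = 142500
EV(B) = 0.36 × 115000 + 0.08 × 165000 + 0.56 × 158000 = 41400 + 13200 + 88480 = 143080
Overall = 0.5 × 142500 + 0.5 × 143080 = 71250 + 71540 = 142790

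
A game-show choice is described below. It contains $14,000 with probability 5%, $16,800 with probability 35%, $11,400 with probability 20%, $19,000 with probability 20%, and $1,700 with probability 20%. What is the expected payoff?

EV = 0.05 × 14000 + 0.35 × 16800 + 0.2 × 11400 + 0.2 × 19000 + 0.2 × 1700 = 700 + 5880 + 2280 + 3800 + 340 = 13000

$13,000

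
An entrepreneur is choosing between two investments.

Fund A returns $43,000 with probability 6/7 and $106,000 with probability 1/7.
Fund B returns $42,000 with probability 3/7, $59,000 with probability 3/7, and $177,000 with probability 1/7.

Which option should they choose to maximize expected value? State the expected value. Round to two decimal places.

Fund A = 6/7 × 43000 + 1/7 × 106000 = 36857.1429 + 15142.8571 = 52000
Fund B = 3/7 × 42000 + 3/7 × 59000 + 1/7 × 177000 = 18000 + 25285.7143 + 25285.7143 = 68571.4286

Fund B ($68,571.43)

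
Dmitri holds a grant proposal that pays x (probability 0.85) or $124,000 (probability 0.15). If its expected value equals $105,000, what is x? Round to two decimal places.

0.85·x + 0.15·124000 = 105000
0.85·x = 105000 − 18600 = 86400
x = 86400 / 0.85 = 101647.0588

x = $101,647.06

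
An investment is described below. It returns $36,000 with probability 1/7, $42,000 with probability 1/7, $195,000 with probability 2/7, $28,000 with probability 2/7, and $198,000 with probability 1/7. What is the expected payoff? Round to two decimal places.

EV = 1/7 × 36000 + 1/7 × 42000 + 2/7 × 195000 + 2/7 × 28000 + 1/7 × 198000 = 5142.8571 + 6000 + 55714.2857 + 8000 + 28285.7143 = 103142.8571

$103,142.86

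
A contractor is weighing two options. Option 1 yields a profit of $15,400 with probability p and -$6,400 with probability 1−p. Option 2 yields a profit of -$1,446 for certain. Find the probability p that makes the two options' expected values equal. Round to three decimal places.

p = 0.227

p·15400 + (1−p)·(-6400) = -1446
21800p − 6400 = -1446
p = (-1446 + 6400) / 21800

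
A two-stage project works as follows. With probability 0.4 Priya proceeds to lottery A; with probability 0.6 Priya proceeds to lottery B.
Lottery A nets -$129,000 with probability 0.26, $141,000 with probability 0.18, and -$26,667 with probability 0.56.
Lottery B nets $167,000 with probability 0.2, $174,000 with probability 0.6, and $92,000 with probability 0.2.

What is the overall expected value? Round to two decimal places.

$84,482.59

EV(A) = 0.26 × (-129000) + 0.18 × 141000 + 0.56 × (-26667) = -33540 + 25380 − 14933.52 = -23093.52
EV(B) = 0.2 × 167000 + 0.6 × 174000 + 0.2 × 92000 = 33400 + 104400 + 18400 = 156200
Overall = 0.4 × (-23093.52) + 0.6 × 156200 = -9237.408 + 93720 = 84482.592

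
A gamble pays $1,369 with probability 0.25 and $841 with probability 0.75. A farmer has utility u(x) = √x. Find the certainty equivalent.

$961

E[u] = 0.25·√1369 + 0.75·√841 = 0.25·37 + 0.75·29 = 31
CE = (31)² = 961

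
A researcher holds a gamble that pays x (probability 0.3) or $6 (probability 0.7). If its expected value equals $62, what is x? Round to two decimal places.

0.3·x + 0.7·6 = 62
0.3·x = 62 − 4.2 = 57.8
x = 57.8 / 0.3 = 192.6667

x = $192.67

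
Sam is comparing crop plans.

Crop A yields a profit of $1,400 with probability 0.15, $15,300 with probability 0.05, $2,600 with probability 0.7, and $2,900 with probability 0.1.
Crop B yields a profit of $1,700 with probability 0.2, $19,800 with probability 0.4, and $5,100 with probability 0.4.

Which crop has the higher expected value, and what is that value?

Crop A = 0.15 × 1400 + 0.05 × 15300 + 0.7 × 2600 + 0.1 × 2900 = 210 + 765 + 1820 + 290 = 3085
Crop B = 0.2 × 1700 + 0.4 × 19800 + 0.4 × 5100 = 340 + 7920 + 2040 = 10300

Crop B ($10,300)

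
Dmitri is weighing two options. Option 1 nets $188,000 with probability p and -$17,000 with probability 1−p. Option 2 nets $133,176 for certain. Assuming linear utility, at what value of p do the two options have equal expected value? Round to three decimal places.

p = 0.733

p·188000 + (1−p)·(-17000) = 133176
205000p − 17000 = 133176
p = (133176 + 17000) / 205000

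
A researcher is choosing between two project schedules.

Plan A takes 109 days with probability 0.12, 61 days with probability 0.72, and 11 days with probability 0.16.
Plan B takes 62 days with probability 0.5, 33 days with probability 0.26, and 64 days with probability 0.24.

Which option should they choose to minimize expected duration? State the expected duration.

Plan A = 0.12 × 109 + 0.72 × 61 + 0.16 × 11 = 13.08 + 43.92 + 1.76 = 58.76
Plan B = 0.5 × 62 + 0.26 × 33 + 0.24 × 64 = 31 + 8.58 + 15.36 = 54.94

Plan B (54.94 days)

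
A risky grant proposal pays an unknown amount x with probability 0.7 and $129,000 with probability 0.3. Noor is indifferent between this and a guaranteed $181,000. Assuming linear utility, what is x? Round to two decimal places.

0.7·x + 0.3·129000 = 181000
0.7·x = 181000 − 38700 = 142300
x = 142300 / 0.7 = 203285.7143

x = $203,285.71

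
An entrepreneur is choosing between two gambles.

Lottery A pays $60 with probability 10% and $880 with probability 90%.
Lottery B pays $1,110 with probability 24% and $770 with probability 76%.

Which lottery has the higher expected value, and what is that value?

Lottery B ($851.60)

Lottery A = 0.1 × 60 + 0.9 × 880 = 6 + 792 = 798
Lottery B = 0.24 × 1110 + 0.76 × 770 = 266.4 + 585.2 = 851.6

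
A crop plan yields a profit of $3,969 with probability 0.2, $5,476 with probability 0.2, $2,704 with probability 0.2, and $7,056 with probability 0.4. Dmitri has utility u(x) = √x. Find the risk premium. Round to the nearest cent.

E[u] = 0.2·√3969 + 0.2·√5476 + 0.2·√2704 + 0.4·√7056 = 0.2·63 + 0.2·74 + 0.2·52 + 0.4·84 = 71.4
CE = (71.4)² = 5097.96
Risk premium = EV − CE = 5252.2 − 5097.96 = 154.24

$154.24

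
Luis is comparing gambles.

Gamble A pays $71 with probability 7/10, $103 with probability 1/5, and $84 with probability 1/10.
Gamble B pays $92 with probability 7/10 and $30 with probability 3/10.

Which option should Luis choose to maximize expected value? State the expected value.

Gamble A = 7/10 × 71 + 1/5 × 103 + 1/10 × 84 = 49.7 + 20.6 + 8.4 = 78.7
Gamble B = 7/10 × 92 + 3/10 × 30 = 64.4 + 9 = 73.4

Gamble A ($78.70)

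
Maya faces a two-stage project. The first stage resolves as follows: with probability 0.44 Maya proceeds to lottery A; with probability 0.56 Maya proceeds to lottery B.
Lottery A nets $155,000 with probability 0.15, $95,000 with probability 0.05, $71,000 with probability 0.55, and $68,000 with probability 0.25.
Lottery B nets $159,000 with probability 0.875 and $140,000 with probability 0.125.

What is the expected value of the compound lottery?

EV(A) = 0.15 × 155000 + 0.05 × 95000 + 0.55 × 71000 + 0.25 × 68000 = 23250 + 4750 + 39050 + 17000 = 84050
EV(B) = 0.875 × 159000 + 0.125 × 140000 = 139125 + 17500 = 156625
Overall = 0.44 × 84050 + 0.56 × 156625 = 36982 + 87710 = 124692

$124,692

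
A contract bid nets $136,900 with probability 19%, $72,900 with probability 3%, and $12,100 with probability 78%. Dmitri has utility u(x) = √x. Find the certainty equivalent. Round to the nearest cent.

$26,961.64

E[u] = 0.19·√136900 + 0.03·√72900 + 0.78·√12100 = 0.19·370 + 0.03·270 + 0.78·110 = 164.2
CE = (164.2)² = 26961.64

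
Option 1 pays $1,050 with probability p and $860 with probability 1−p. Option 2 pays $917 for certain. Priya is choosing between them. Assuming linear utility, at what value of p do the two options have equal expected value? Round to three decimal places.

p·1050 + (1−p)·860 = 917
190p + 860 = 917
p = (917 − 860) / 190

p = 0.300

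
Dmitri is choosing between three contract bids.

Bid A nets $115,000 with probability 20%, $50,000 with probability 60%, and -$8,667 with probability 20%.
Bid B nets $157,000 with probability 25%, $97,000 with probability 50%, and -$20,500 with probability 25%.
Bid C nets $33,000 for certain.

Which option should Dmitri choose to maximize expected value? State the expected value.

Bid A = 0.2 × 115000 + 0.6 × 50000 + 0.2 × (-8667) = 23000 + 30000 − 1733.4 = 51266.6
Bid B = 0.25 × 157000 + 0.5 × 97000 + 0.25 × (-20500) = 39250 + 48500 − 5125 = 82625
Bid C: 33000 (certain)

Bid B ($82,625)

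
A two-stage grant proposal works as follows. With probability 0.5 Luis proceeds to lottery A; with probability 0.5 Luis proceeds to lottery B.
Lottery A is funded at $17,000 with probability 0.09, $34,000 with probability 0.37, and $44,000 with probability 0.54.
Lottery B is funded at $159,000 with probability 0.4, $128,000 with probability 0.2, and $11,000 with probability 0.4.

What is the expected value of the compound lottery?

EV(A) = 0.09 × 17000 + 0.37 × 34000 + 0.54 × 44000 = 1530 + 12580 + 23760 = 37870
EV(B) = 0.4 × 159000 + 0.2 × 128000 + 0.4 × 11000 = 63600 + 25600 + 4400 = 93600
Overall = 0.5 × 37870 + 0.5 × 93600 = 18935 + 46800 = 65735

$65,735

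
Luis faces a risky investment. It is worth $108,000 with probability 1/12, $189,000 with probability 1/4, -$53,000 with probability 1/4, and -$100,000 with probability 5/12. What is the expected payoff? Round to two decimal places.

$1,333.33

EV = 1/12 × 108000 + 1/4 × 189000 + 1/4 × (-53000) + 5/12 × (-100000) = 9000 + 47250 − 13250 − 41666.6667 = 1333.3333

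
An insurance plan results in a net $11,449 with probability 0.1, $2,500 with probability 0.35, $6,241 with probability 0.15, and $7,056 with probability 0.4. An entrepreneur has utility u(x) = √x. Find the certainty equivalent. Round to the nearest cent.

E[u] = 0.1·√11449 + 0.35·√2500 + 0.15·√6241 + 0.4·√7056 = 0.1·107 + 0.35·50 + 0.15·79 + 0.4·84 = 73.65
CE = (73.65)² = 5424.3225

$5,424.32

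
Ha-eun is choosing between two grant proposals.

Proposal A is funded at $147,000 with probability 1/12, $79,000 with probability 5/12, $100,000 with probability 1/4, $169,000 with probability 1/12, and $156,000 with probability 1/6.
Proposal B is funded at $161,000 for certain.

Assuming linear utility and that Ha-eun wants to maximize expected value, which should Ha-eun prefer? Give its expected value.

Proposal A = 1/12 × 147000 + 5/12 × 79000 + 1/4 × 100000 + 1/12 × 169000 + 1/6 × 156000 = 12250 + 32916.6667 + 25000 + 14083.3333 + 26000 = 110250
Proposal B: 161000 (certain)

Proposal B ($161,000)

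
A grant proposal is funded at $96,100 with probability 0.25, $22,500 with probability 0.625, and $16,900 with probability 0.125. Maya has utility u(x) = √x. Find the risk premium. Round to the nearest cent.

E[u] = 0.25·√96100 + 0.625·√22500 + 0.125·√16900 = 0.25·310 + 0.625·150 + 0.125·130 = 187.5
CE = (187.5)² = 35156.25
Risk premium = EV − CE = 40200 − 35156.25 = 5043.75

$5,043.75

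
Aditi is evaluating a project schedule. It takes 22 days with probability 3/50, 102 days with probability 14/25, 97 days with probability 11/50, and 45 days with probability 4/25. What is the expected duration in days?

EV = 3/50 × 22 + 14/25 × 102 + 11/50 × 97 + 4/25 × 45 = 1.32 + 57.12 + 21.34 + 7.2 = 86.98

86.98 days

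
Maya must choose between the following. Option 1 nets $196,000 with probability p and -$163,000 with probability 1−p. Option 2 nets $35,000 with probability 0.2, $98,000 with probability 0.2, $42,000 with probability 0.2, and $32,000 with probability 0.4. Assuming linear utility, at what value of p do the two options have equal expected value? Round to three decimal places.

EV(Option 2) = 0.2 × 35000 + 0.2 × 98000 + 0.2 × 42000 + 0.4 × 32000 = 7000 + 19600 + 8400 + 12800 = 47800
p·196000 + (1−p)·(-163000) = 47800
359000p − 163000 = 47800
p = (47800 + 163000) / 359000

p = 0.587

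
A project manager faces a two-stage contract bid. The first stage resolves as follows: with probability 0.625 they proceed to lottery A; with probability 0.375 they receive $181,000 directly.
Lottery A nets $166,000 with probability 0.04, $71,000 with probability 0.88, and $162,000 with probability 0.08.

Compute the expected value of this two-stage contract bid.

EV(A) = 0.04 × 166000 + 0.88 × 71000 + 0.08 × 162000 = 6640 + 62480 + 12960 = 82080
Branch B: 181000 (certain)
Overall = 0.625 × 82080 + 0.375 × 181000 = 51300 + 67875 = 119175

$119,175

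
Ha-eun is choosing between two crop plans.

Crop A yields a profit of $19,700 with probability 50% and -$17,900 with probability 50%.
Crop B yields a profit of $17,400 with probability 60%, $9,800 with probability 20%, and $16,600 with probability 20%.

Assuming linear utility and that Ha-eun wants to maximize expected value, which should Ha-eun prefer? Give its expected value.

Crop B ($15,720)

Crop A = 0.5 × 19700 + 0.5 × (-17900) = 9850 − 8950 = 900
Crop B = 0.6 × 17400 + 0.2 × 9800 + 0.2 × 16600 = 10440 + 1960 + 3320 = 15720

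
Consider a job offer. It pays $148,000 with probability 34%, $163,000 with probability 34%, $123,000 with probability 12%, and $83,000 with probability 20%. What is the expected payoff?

$137,100

EV = 0.34 × 148000 + 0.34 × 163000 + 0.12 × 123000 + 0.2 × 83000 = 50320 + 55420 + 14760 + 16600 = 137100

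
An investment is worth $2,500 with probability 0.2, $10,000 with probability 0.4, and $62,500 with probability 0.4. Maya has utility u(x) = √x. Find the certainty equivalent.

E[u] = 0.2·√2500 + 0.4·√10000 + 0.4·√62500 = 0.2·50 + 0.4·100 + 0.4·250 = 150
CE = (150)² = 22500

$22,500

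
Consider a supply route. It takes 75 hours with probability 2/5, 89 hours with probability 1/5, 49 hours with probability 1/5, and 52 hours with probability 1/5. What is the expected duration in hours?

EV = 2/5 × 75 + 1/5 × 89 + 1/5 × 49 + 1/5 × 52 = 30 + 17.8 + 9.8 + 10.4 = 68

68 hours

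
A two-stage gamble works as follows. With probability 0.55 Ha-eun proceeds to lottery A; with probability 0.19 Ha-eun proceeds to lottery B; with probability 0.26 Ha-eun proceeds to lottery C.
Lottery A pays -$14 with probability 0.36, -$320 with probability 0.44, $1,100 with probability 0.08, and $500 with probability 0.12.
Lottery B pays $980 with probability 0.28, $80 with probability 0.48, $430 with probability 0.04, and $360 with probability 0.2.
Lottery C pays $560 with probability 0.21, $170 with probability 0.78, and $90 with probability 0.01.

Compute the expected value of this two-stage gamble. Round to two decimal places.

EV(A) = 0.36 × (-14) + 0.44 × (-320) + 0.08 × 1100 + 0.12 × 500 = -5.04 − 140.8 + 88 + 60 = 2.16
EV(B) = 0.28 × 980 + 0.48 × 80 + 0.04 × 430 + 0.2 × 360 = 274.4 + 38.4 + 17.2 + 72 = 402
EV(C) = 0.21 × 560 + 0.78 × 170 + 0.01 × 90 = 117.6 + 132.6 + 0.9 = 251.1
Overall = 0.55 × 2.16 + 0.19 × 402 + 0.26 × 251.1 = 1.188 + 76.38 + 65.286 = 142.854

$142.85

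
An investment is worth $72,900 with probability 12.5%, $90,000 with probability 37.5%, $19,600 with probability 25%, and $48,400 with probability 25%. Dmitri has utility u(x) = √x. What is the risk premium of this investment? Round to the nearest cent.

$4,048.44

E[u] = 0.125·√72900 + 0.375·√90000 + 0.25·√19600 + 0.25·√48400 = 0.125·270 + 0.375·300 + 0.25·140 + 0.25·220 = 236.25
CE = (236.25)² = 55814.0625
Risk premium = EV − CE = 59862.5 − 55814.0625 = 4048.4375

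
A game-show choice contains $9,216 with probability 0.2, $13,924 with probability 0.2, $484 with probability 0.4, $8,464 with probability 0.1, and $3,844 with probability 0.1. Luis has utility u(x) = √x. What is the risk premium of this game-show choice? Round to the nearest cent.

E[u] = 0.2·√9216 + 0.2·√13924 + 0.4·√484 + 0.1·√8464 + 0.1·√3844 = 0.2·96 + 0.2·118 + 0.4·22 + 0.1·92 + 0.1·62 = 67
CE = (67)² = 4489
Risk premium = EV − CE = 6052.4 − 4489 = 1563.4

$1,563.40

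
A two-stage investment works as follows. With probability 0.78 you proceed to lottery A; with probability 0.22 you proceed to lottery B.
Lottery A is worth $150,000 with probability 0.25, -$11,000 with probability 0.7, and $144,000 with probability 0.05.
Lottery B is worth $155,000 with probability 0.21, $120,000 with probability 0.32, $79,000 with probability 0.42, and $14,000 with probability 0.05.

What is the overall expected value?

EV(A) = 0.25 × 150000 + 0.7 × (-11000) + 0.05 × 144000 = 37500 − 7700 + 7200 = 37000
EV(B) = 0.21 × 155000 + 0.32 × 120000 + 0.42 × 79000 + 0.05 × 14000 = 32550 + 38400 + 33180 + 700 = 104830
Overall = 0.78 × 37000 + 0.22 × 104830 = 28860 + 23062.6 = 51922.6

$51,922.60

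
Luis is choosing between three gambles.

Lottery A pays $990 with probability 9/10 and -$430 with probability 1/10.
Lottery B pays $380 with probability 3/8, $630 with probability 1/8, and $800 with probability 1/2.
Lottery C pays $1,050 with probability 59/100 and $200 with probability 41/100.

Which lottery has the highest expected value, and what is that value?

Lottery A = 9/10 × 990 + 1/10 × (-430) = 891 − 43 = 848
Lottery B = 3/8 × 380 + 1/8 × 630 + 1/2 × 800 = 142.5 + 78.75 + 400 = 621.25
Lottery C = 59/100 × 1050 + 41/100 × 200 = 619.5 + 82 = 701.5

Lottery A ($848)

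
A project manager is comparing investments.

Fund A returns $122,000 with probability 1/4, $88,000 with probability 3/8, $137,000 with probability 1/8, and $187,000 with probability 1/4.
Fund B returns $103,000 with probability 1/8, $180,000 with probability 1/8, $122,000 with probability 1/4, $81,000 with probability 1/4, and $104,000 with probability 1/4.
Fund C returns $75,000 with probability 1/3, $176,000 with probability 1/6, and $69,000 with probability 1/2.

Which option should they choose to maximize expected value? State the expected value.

Fund A = 1/4 × 122000 + 3/8 × 88000 + 1/8 × 137000 + 1/4 × 187000 = 30500 + 33000 + 17125 + 46750 = 127375
Fund B = 1/8 × 103000 + 1/8 × 180000 + 1/4 × 122000 + 1/4 × 81000 + 1/4 × 104000 = 12875 + 22500 + 30500 + 20250 + 26000 = 112125
Fund C = 1/3 × 75000 + 1/6 × 176000 + 1/2 × 69000 = 25000 + 29333.3333 + 34500 = 88833.3333

Fund A ($127,375)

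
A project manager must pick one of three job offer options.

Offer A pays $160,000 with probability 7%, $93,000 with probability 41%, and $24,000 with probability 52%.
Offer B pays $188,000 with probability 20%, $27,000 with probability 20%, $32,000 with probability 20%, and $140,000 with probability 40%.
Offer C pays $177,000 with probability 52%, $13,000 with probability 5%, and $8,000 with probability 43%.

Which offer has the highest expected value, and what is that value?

Offer A = 0.07 × 160000 + 0.41 × 93000 + 0.52 × 24000 = 11200 + 38130 + 12480 = 61810
Offer B = 0.2 × 188000 + 0.2 × 27000 + 0.2 × 32000 + 0.4 × 140000 = 37600 + 5400 + 6400 + 56000 = 105400
Offer C = 0.52 × 177000 + 0.05 × 13000 + 0.43 × 8000 = 92040 + 650 + 3440 = 96130

Offer B ($105,400)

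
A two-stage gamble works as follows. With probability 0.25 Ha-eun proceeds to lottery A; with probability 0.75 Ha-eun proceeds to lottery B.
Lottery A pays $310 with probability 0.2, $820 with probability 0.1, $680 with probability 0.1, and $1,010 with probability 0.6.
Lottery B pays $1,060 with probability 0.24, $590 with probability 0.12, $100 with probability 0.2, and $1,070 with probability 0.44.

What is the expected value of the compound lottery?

EV(A) = 0.2 × 310 + 0.1 × 820 + 0.1 × 680 + 0.6 × 1010 = 62 + 82 + 68 + 606 = 818
EV(B) = 0.24 × 1060 + 0.12 × 590 + 0.2 × 100 + 0.44 × 1070 = 254.4 + 70.8 + 20 + 470.8 = 816
Overall = 0.25 × 818 + 0.75 × 816 = 204.5 + 612 = 816.5

$816.50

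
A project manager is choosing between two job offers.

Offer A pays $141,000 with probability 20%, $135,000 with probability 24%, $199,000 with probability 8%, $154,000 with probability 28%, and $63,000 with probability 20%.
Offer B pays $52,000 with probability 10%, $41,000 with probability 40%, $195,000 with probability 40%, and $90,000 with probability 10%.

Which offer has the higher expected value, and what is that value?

Offer A = 0.2 × 141000 + 0.24 × 135000 + 0.08 × 199000 + 0.28 × 154000 + 0.2 × 63000 = 28200 + 32400 + 15920 + 43120 + 12600 = 132240
Offer B = 0.1 × 52000 + 0.4 × 41000 + 0.4 × 195000 + 0.1 × 90000 = 5200 + 16400 + 78000 + 9000 = 108600

Offer A ($132,240)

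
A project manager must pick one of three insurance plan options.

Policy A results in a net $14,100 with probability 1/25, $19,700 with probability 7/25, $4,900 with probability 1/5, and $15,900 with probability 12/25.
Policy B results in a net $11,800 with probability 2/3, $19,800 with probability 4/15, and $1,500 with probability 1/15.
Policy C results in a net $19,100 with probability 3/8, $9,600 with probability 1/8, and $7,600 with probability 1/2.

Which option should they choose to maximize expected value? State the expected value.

Policy A ($14,692)

Policy A = 1/25 × 14100 + 7/25 × 19700 + 1/5 × 4900 + 12/25 × 15900 = 564 + 5516 + 980 + 7632 = 14692
Policy B = 2/3 × 11800 + 4/15 × 19800 + 1/15 × 1500 = 7866.6667 + 5280 + 100 = 13246.6667
Policy C = 3/8 × 19100 + 1/8 × 9600 + 1/2 × 7600 = 7162.5 + 1200 + 3800 = 12162.5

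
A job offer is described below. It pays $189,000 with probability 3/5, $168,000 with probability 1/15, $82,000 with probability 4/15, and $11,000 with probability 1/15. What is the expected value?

EV = 3/5 × 189000 + 1/15 × 168000 + 4/15 × 82000 + 1/15 × 11000 = 113400 + 11200 + 21866.6667 + 733.3333 = 147200

$147,200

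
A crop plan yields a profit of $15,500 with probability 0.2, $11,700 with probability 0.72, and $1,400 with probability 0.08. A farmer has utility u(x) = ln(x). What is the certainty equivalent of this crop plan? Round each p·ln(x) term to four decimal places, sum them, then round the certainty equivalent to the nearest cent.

$10,443.13

E[u] = 0.2·ln(15500) + 0.72·ln(11700) + 0.08·ln(1400) = 1.9297 + 6.7445 + 0.5795 = 9.2537
CE = e^9.2537 ≈ 10443.13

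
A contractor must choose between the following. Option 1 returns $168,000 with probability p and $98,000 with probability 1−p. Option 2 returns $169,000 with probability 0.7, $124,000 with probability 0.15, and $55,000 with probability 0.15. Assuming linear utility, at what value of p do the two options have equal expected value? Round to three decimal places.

EV(Option 2) = 0.7 × 169000 + 0.15 × 124000 + 0.15 × 55000 = 118300 + 18600 + 8250 = 145150
p·168000 + (1−p)·98000 = 145150
70000p + 98000 = 145150
p = (145150 − 98000) / 70000

p = 0.674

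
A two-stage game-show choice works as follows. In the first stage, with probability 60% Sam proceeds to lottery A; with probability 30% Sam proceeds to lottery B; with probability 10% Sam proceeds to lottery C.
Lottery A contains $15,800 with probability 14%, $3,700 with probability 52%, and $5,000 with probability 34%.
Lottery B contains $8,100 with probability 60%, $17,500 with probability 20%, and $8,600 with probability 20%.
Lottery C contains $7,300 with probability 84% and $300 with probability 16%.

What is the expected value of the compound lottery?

$7,143.60

EV(A) = 0.14 × 15800 + 0.52 × 3700 + 0.34 × 5000 = 2212 + 1924 + 1700 = 5836
EV(B) = 0.6 × 8100 + 0.2 × 17500 + 0.2 × 8600 = 4860 + 3500 + 1720 = 10080
EV(C) = 0.84 × 7300 + 0.16 × 300 = 6132 + 48 = 6180
Overall = 0.6 × 5836 + 0.3 × 10080 + 0.1 × 6180 = 3501.6 + 3024 + 618 = 7143.6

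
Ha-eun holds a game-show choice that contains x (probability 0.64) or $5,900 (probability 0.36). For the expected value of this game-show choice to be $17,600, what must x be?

0.64·x + 0.36·5900 = 17600
0.64·x = 17600 − 2124 = 15476
x = 15476 / 0.64 = 24181.25

x = $24,181.25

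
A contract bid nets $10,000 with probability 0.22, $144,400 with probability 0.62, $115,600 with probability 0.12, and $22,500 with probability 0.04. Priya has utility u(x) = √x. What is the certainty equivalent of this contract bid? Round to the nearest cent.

E[u] = 0.22·√10000 + 0.62·√144400 + 0.12·√115600 + 0.04·√22500 = 0.22·100 + 0.62·380 + 0.12·340 + 0.04·150 = 304.4
CE = (304.4)² = 92659.36

$92,659.36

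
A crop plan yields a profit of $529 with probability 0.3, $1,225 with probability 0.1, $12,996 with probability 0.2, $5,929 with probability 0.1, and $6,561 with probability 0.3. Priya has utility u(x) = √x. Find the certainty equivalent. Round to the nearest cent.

$4,251.04

E[u] = 0.3·√529 + 0.1·√1225 + 0.2·√12996 + 0.1·√5929 + 0.3·√6561 = 0.3·23 + 0.1·35 + 0.2·114 + 0.1·77 + 0.3·81 = 65.2
CE = (65.2)² = 4251.04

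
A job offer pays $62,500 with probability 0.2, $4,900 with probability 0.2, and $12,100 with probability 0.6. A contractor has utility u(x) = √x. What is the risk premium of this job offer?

E[u] = 0.2·√62500 + 0.2·√4900 + 0.6·√12100 = 0.2·250 + 0.2·70 + 0.6·110 = 130
CE = (130)² = 16900
Risk premium = EV − CE = 20740 − 16900 = 3840

$3,840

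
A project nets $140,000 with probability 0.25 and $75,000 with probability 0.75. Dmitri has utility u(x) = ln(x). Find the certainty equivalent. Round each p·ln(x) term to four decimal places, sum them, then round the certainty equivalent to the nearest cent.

E[u] = 0.25·ln(140000) + 0.75·ln(75000) = 2.9623 + 8.4189 = 11.3812
CE = e^11.3812 ≈ 87658.16

$87,658.16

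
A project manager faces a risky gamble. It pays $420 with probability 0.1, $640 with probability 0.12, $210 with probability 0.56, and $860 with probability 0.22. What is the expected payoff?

$425.60

EV = 0.1 × 420 + 0.12 × 640 + 0.56 × 210 + 0.22 × 860 = 42 + 76.8 + 117.6 + 189.2 = 425.6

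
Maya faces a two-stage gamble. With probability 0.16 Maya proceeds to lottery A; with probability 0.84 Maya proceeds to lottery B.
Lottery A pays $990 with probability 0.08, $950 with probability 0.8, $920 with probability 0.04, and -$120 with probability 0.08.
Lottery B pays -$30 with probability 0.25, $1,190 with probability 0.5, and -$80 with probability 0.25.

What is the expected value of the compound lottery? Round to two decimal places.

$615.32

EV(A) = 0.08 × 990 + 0.8 × 950 + 0.04 × 920 + 0.08 × (-120) = 79.2 + 760 + 36.8 − 9.6 = 866.4
EV(B) = 0.25 × (-30) + 0.5 × 1190 + 0.25 × (-80) = -7.5 + 595 − 20 = 567.5
Overall = 0.16 × 866.4 + 0.84 × 567.5 = 138.624 + 476.7 = 615.324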